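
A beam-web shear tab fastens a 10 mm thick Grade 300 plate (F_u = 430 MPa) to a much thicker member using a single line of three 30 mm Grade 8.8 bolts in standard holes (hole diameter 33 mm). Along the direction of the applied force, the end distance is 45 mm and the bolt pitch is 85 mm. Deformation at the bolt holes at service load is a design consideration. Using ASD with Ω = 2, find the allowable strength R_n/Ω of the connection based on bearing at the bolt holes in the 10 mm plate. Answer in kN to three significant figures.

342 kN

Per bolt r_n = 1.2 l_c t F_u ≤ 2.4 d t F_u; upper limit = 2.4 × 30 × 10 × 430 / 1000 = 309.6 kN.
Edge bolt: l_c = 45 − 33/2 = 28.5 mm → 1.2 × 28.5 × 10 × 430 / 1000 = 147.1 → r_n = 147.1 kN.
Interior bolts: l_c = 85 − 33 = 52 mm → 1.2 × 52 × 10 × 430 / 1000 = 268.3 → r_n = 268.3 kN.
R_n = 1 × 147.1 + 2 × 268.3 = 683.7 kN.
Allowable strength R_n/Ω = 683.7 / 2 = 342 kN.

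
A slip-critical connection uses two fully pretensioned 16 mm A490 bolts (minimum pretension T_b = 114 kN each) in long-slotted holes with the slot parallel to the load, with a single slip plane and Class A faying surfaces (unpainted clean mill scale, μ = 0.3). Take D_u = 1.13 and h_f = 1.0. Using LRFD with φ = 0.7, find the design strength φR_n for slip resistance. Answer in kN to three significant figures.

R_n = μ · D_u · h_f · T_b · n_s · n_b = 0.3 × 1.13 × 1.0 × 114 × 1 × 2 = 77.29 kN.
Design strength φR_n = 0.7 × 77.29 = 54.1 kN.

54.1 kN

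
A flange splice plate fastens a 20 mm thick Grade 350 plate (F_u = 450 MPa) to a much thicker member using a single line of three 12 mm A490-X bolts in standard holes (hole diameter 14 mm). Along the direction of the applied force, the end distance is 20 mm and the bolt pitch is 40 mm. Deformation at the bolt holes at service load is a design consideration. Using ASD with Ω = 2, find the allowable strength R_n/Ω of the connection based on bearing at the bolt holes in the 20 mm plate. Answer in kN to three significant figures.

Per bolt r_n = 1.2 l_c t F_u ≤ 2.4 d t F_u; upper limit = 2.4 × 12 × 20 × 450 / 1000 = 259.2 kN.
Edge bolt: l_c = 20 − 14/2 = 13 mm → 1.2 × 13 × 20 × 450 / 1000 = 140.4 → r_n = 140.4 kN.
Interior bolts: l_c = 40 − 14 = 26 mm → 1.2 × 26 × 20 × 450 / 1000 = 280.8 → r_n = 259.2 kN.
R_n = 1 × 140.4 + 2 × 259.2 = 658.8 kN.
Allowable strength R_n/Ω = 658.8 / 2 = 329 kN.

329 kN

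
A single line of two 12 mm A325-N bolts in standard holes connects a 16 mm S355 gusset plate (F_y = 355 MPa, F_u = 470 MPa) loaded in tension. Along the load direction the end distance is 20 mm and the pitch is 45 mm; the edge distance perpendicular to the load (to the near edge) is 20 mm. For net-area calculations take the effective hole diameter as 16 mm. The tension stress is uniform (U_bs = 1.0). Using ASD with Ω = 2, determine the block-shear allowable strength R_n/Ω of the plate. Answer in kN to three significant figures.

138 kN

Shear plane L_v = 20 + 1·45 = 65 mm; A_gv = 65 × 16 = 1040 mm².
A_nv = (65 − 1.5·16) × 16 = 656 mm².
A_nt = (20 − 0.5·16) × 16 = 192 mm².
0.6 F_u A_nv = 185 kN; 0.6 F_y A_gv = 221.5 kN → shear rupture governs the shear term.
R_n = 185 + 1.0 × 470 × 192 / 1000 = 275.2 kN.
Allowable strength R_n/Ω = 275.2 / 2 = 138 kN.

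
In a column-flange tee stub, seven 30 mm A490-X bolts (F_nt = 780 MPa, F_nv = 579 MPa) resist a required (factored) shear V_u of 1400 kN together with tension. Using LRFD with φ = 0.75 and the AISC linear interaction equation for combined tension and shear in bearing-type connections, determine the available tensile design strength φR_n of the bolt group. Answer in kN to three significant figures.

1880 kN

A_b = π·30²/4 = 706.9 mm²; f_rv = 1400 × 1000 / (7 × 706.9) = 282.9 MPa.
F'_nt = 1.3 F_nt − (F_nt / φF_nv) f_rv = 1.3·780 − (780/(0.75·579))·282.9 = 505.8 MPa, capped at F_nt → F'_nt = 505.8 MPa.
R_n = F'_nt · A_b · n = 505.8 × 706.9 × 7 / 1000 = 2503 kN.
Design strength φR_n = 0.75 × 2503 = 1880 kN.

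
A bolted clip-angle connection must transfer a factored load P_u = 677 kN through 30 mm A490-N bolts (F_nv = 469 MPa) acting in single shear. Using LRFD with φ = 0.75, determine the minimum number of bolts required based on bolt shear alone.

3 bolts

A_b = π·30²/4 = 706.9 mm².
Per-bolt design strength φR_n = 0.75 × 469 × 706.9 × 1 / 1000 = 248.6 kN.
n ≥ 677 / 248.6 = 2.723 → use 3 bolts.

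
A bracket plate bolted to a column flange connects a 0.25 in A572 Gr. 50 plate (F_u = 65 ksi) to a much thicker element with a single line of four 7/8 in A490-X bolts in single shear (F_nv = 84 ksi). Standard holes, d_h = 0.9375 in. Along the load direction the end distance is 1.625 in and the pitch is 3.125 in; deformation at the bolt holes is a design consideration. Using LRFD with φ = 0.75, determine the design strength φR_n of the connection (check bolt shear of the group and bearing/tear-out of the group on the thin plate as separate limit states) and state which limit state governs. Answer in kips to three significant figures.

Bolt shear: A_b = π·0.875²/4 = 0.6013 in²; R_n = 84 × 0.6013 × 4 × 1 = 202 kips → 0.75 × 202 = 152 kips.
Bearing (1.2 l_c t F_u ≤ 2.4 d t F_u): upper limit = 2.4·0.875·0.25·65 = 34.12 kips.
  Edge l_c = 1.625 − 0.9375/2 = 1.156 → r_n = 22.55 kips; interior l_c = 3.125 − 0.9375 = 2.188 → r_n = 34.12 kips.
  R_n,bearing = 1·22.55 + 3·34.12 = 124.9 kips → 0.75 × 124.9 = 93.7 kips.
Bearing governs: 93.7 kips.

93.7 kips (bearing governs)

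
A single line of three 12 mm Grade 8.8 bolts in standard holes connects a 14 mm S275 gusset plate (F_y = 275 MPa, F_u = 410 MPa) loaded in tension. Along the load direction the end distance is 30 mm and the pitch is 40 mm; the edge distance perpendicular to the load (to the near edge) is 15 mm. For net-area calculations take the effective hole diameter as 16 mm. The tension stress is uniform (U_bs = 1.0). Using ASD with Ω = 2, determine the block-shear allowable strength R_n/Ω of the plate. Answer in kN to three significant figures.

141 kN

Shear plane L_v = 30 + 2·40 = 110 mm; A_gv = 110 × 14 = 1540 mm².
A_nv = (110 − 2.5·16) × 14 = 980 mm².
A_nt = (15 − 0.5·16) × 14 = 98 mm².
0.6 F_u A_nv = 241.1 kN; 0.6 F_y A_gv = 254.1 kN → shear rupture governs the shear term.
R_n = 241.1 + 1.0 × 410 × 98 / 1000 = 281.3 kN.
Allowable strength R_n/Ω = 281.3 / 2 = 141 kN.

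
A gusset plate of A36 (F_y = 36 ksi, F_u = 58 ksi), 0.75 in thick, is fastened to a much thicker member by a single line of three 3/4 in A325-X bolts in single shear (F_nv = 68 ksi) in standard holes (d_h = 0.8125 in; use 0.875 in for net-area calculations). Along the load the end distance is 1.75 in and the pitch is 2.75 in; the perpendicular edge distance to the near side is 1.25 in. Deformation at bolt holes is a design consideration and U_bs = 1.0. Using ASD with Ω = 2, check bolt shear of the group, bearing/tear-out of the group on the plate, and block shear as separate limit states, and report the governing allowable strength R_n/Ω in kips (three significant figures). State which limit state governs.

Bolt shear: A_b = π·0.75²/4 = 0.4418 in²; R_n = 68 × 0.4418 × 3 × 1 = 90.12 kips → 90.12 / 2 = 45.1 kips.
Bearing: edge l_c = 1.344, r_n = 70.14 kips; interior l_c = 1.938, r_n = 78.3 kips; R_n = 70.14 + 2·78.3 = 226.7 kips → 113 kips.
Block shear: A_gv = 5.438, A_nv = 3.797, A_nt = 0.6094 in²; R_n = min(0.6F_uA_nv, 0.6F_yA_gv) + U_bs·F_u·A_nt = 152.8 kips → 76.4 kips.
Bolt shear governs: 45.1 kips.

45.1 kips (bolt shear governs)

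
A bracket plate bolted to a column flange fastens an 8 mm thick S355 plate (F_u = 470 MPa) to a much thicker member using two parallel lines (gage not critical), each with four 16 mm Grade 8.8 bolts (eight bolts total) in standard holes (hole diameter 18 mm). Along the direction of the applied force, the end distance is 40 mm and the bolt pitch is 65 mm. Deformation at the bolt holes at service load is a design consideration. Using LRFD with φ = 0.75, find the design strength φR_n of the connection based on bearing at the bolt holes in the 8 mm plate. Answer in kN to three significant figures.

860 kN

Per bolt r_n = 1.2 l_c t F_u ≤ 2.4 d t F_u; upper limit = 2.4 × 16 × 8 × 470 / 1000 = 144.4 kN.
Edge bolt: l_c = 40 − 18/2 = 31 mm → 1.2 × 31 × 8 × 470 / 1000 = 139.9 → r_n = 139.9 kN.
Interior bolts: l_c = 65 − 18 = 47 mm → 1.2 × 47 × 8 × 470 / 1000 = 212.1 → r_n = 144.4 kN.
R_n = 2 × 139.9 + 6 × 144.4 = 1146 kN.
Design strength φR_n = 0.75 × 1146 = 860 kN.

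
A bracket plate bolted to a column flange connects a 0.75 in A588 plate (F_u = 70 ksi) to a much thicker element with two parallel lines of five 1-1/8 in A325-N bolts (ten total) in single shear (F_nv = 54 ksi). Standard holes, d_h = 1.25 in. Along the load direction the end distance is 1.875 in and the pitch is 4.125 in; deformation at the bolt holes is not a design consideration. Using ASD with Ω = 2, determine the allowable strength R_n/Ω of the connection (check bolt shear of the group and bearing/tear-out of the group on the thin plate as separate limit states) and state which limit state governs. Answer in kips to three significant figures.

268 kips (bolt shear governs)

Bolt shear: A_b = π·1.125²/4 = 0.994 in²; R_n = 54 × 0.994 × 10 × 1 = 536.8 kips → 536.8 / 2 = 268 kips.
Bearing (1.5 l_c t F_u ≤ 3.0 d t F_u): upper limit = 3.0·1.125·0.75·70 = 177.2 kips.
  Edge l_c = 1.875 − 1.25/2 = 1.25 → r_n = 98.44 kips; interior l_c = 4.125 − 1.25 = 2.875 → r_n = 177.2 kips.
  R_n,bearing = 2·98.44 + 8·177.2 = 1614 kips → 1614 / 2 = 807 kips.
Bolt shear governs: 268 kips.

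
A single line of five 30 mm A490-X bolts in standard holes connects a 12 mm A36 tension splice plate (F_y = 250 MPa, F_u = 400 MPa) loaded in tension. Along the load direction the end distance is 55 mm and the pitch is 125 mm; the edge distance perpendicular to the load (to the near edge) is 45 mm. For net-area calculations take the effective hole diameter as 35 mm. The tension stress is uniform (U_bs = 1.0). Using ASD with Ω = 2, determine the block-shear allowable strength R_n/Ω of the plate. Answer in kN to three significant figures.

Shear plane L_v = 55 + 4·125 = 555 mm; A_gv = 555 × 12 = 6660 mm².
A_nv = (555 − 4.5·35) × 12 = 4770 mm².
A_nt = (45 − 0.5·35) × 12 = 330 mm².
0.6 F_u A_nv = 1145 kN; 0.6 F_y A_gv = 999 kN → shear yielding governs the shear term.
R_n = 999 + 1.0 × 400 × 330 / 1000 = 1131 kN.
Allowable strength R_n/Ω = 1131 / 2 = 566 kN.

566 kN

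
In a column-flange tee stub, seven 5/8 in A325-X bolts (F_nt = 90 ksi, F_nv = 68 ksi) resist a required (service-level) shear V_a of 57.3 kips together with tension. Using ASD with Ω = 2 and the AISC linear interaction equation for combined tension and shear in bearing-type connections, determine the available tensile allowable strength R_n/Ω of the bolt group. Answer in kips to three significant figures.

A_b = π·0.625²/4 = 0.3068 in²; f_rv = 57.3 / (7 × 0.3068) = 26.68 ksi.
F'_nt = 1.3 F_nt − (Ω F_nt / F_nv) f_rv = 1.3·90 − (2·90/68)·26.68 = 46.37 ksi, capped at F_nt → F'_nt = 46.37 ksi.
R_n = F'_nt · A_b · n = 46.37 × 0.3068 × 7 = 99.59 kips.
Allowable strength R_n/Ω = 99.59 / 2 = 49.8 kips.

49.8 kips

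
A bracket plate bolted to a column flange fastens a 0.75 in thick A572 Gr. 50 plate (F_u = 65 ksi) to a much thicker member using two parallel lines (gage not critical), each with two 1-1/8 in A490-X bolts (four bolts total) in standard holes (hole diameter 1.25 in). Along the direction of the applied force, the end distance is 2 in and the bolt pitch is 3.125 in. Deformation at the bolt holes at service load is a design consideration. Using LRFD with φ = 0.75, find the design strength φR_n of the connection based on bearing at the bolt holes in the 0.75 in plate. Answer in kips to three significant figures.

285 kips

Per bolt r_n = 1.2 l_c t F_u ≤ 2.4 d t F_u; upper limit = 2.4 × 1.125 × 0.75 × 65 = 131.6 kips.
Edge bolt: l_c = 2 − 1.25/2 = 1.375 in → 1.2 × 1.375 × 0.75 × 65 = 80.44 → r_n = 80.44 kips.
Interior bolts: l_c = 3.125 − 1.25 = 1.875 in → 1.2 × 1.875 × 0.75 × 65 = 109.7 → r_n = 109.7 kips.
R_n = 2 × 80.44 + 2 × 109.7 = 380.2 kips.
Design strength φR_n = 0.75 × 380.2 = 285 kips.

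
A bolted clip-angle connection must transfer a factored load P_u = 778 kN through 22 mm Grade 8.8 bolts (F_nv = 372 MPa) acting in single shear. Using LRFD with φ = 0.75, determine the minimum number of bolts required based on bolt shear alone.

8 bolts

A_b = π·22²/4 = 380.1 mm².
Per-bolt design strength φR_n = 0.75 × 372 × 380.1 × 1 / 1000 = 106.1 kN.
n ≥ 778 / 106.1 = 7.336 → use 8 bolts.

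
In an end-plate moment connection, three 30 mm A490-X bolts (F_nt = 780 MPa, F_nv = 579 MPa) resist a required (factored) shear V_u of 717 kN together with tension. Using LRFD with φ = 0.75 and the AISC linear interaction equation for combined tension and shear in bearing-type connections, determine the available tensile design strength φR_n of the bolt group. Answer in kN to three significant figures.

A_b = π·30²/4 = 706.9 mm²; f_rv = 717 × 1000 / (3 × 706.9) = 338.1 MPa.
F'_nt = 1.3 F_nt − (F_nt / φF_nv) f_rv = 1.3·780 − (780/(0.75·579))·338.1 = 406.7 MPa, capped at F_nt → F'_nt = 406.7 MPa.
R_n = F'_nt · A_b · n = 406.7 × 706.9 × 3 / 1000 = 862.4 kN.
Design strength φR_n = 0.75 × 862.4 = 647 kN.

647 kN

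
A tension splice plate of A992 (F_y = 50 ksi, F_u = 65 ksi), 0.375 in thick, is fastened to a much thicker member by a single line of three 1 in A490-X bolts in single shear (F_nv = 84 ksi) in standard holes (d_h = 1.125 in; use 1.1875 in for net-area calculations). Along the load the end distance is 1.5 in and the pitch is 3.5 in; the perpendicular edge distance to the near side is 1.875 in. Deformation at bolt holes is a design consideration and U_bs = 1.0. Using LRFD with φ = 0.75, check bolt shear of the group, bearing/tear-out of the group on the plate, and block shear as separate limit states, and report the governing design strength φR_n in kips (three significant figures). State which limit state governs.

Bolt shear: A_b = π·1²/4 = 0.7854 in²; R_n = 84 × 0.7854 × 3 × 1 = 197.9 kips → 0.75 × 197.9 = 148 kips.
Bearing: edge l_c = 0.9375, r_n = 27.42 kips; interior l_c = 2.375, r_n = 58.5 kips; R_n = 27.42 + 2·58.5 = 144.4 kips → 108 kips.
Block shear: A_gv = 3.188, A_nv = 2.074, A_nt = 0.4805 in²; R_n = min(0.6F_uA_nv, 0.6F_yA_gv) + U_bs·F_u·A_nt = 112.1 kips → 84.1 kips.
Block shear governs: 84.1 kips.

84.1 kips (block shear governs)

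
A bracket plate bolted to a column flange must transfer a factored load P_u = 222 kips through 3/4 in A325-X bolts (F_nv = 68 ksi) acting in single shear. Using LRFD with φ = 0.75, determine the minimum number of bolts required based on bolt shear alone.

A_b = π·0.75²/4 = 0.4418 in².
Per-bolt design strength φR_n = 0.75 × 68 × 0.4418 × 1 = 22.53 kips.
n ≥ 222 / 22.53 = 9.853 → use 10 bolts.

10 bolts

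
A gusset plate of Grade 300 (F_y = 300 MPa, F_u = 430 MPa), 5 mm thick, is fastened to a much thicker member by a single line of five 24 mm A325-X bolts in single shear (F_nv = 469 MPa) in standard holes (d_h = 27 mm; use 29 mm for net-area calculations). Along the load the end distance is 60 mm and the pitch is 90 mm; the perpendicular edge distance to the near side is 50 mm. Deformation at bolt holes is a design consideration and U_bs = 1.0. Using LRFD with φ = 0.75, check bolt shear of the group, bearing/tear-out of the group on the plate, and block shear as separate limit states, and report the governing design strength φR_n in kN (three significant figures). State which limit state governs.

Bolt shear: A_b = π·24²/4 = 452.4 mm²; R_n = 469 × 452.4 × 5 × 1 / 1000 = 1061 kN → 0.75 × 1061 = 796 kN.
Bearing: edge l_c = 46.5, r_n = 120 kN; interior l_c = 63, r_n = 123.8 kN; R_n = 120 + 4·123.8 = 615.3 kN → 461 kN.
Block shear: A_gv = 2100, A_nv = 1448, A_nt = 177.5 mm²; R_n = min(0.6F_uA_nv, 0.6F_yA_gv) + U_bs·F_u·A_nt = 449.8 kN → 337 kN.
Block shear governs: 337 kN.

337 kN (block shear governs)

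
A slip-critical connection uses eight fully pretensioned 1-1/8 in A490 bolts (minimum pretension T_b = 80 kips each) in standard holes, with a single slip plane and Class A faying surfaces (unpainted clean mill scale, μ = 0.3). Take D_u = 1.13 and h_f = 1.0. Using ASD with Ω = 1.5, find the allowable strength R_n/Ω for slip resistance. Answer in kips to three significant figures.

145 kips

R_n = μ · D_u · h_f · T_b · n_s · n_b = 0.3 × 1.13 × 1.0 × 80 × 1 × 8 = 217 kips.
Allowable strength R_n/Ω = 217 / 1.5 = 145 kips.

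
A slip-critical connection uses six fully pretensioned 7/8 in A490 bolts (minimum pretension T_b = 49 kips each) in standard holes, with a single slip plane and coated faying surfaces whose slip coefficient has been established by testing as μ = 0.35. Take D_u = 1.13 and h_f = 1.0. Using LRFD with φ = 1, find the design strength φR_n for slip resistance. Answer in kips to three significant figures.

R_n = μ · D_u · h_f · T_b · n_s · n_b = 0.35 × 1.13 × 1.0 × 49 × 1 × 6 = 116.3 kips.
Design strength φR_n = 1 × 116.3 = 116 kips.

116 kips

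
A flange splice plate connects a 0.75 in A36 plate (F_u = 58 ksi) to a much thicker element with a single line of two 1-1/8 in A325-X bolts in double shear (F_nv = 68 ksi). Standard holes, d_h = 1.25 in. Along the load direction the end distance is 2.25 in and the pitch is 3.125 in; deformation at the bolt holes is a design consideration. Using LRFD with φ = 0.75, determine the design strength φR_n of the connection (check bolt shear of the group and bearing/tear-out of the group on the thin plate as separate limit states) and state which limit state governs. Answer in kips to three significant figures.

137 kips (bearing governs)

Bolt shear: A_b = π·1.125²/4 = 0.994 in²; R_n = 68 × 0.994 × 2 × 2 = 270.4 kips → 0.75 × 270.4 = 203 kips.
Bearing (1.2 l_c t F_u ≤ 2.4 d t F_u): upper limit = 2.4·1.125·0.75·58 = 117.4 kips.
  Edge l_c = 2.25 − 1.25/2 = 1.625 → r_n = 84.82 kips; interior l_c = 3.125 − 1.25 = 1.875 → r_n = 97.88 kips.
  R_n,bearing = 1·84.82 + 1·97.88 = 182.7 kips → 0.75 × 182.7 = 137 kips.
Bearing governs: 137 kips.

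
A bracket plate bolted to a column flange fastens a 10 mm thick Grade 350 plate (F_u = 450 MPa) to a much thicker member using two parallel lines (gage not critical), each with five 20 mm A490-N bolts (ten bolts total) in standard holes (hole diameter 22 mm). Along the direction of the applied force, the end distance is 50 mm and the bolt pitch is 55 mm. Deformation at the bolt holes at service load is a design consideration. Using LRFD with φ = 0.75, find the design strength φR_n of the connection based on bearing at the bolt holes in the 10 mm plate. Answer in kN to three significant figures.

Per bolt r_n = 1.2 l_c t F_u ≤ 2.4 d t F_u; upper limit = 2.4 × 20 × 10 × 450 / 1000 = 216 kN.
Edge bolt: l_c = 50 − 22/2 = 39 mm → 1.2 × 39 × 10 × 450 / 1000 = 210.6 → r_n = 210.6 kN.
Interior bolts: l_c = 55 − 22 = 33 mm → 1.2 × 33 × 10 × 450 / 1000 = 178.2 → r_n = 178.2 kN.
R_n = 2 × 210.6 + 8 × 178.2 = 1847 kN.
Design strength φR_n = 0.75 × 1847 = 1390 kN.

1390 kN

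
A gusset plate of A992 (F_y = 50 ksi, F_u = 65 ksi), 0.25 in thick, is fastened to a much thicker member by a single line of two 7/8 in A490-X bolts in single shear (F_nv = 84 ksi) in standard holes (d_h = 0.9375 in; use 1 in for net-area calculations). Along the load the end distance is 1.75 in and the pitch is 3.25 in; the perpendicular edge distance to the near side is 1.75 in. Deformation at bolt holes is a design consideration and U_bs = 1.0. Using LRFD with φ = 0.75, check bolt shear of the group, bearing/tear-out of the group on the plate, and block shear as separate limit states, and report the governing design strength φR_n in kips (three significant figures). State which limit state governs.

40.8 kips (block shear governs)

Bolt shear: A_b = π·0.875²/4 = 0.6013 in²; R_n = 84 × 0.6013 × 2 × 1 = 101 kips → 0.75 × 101 = 75.8 kips.
Bearing: edge l_c = 1.281, r_n = 24.98 kips; interior l_c = 2.312, r_n = 34.12 kips; R_n = 24.98 + 1·34.12 = 59.11 kips → 44.3 kips.
Block shear: A_gv = 1.25, A_nv = 0.875, A_nt = 0.3125 in²; R_n = min(0.6F_uA_nv, 0.6F_yA_gv) + U_bs·F_u·A_nt = 54.44 kips → 40.8 kips.
Block shear governs: 40.8 kips.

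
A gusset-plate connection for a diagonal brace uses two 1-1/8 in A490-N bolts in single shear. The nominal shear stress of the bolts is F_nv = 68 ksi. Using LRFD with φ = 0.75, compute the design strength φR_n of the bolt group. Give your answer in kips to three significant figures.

A_b = π × 1.125² / 4 = 0.994 in².
R_n = F_nv · A_b · n · n_s = 68 × 0.994 × 2 × 1 = 135.2 kips.
Design strength φR_n = 0.75 × 135.2 = 101 kips.

101 kips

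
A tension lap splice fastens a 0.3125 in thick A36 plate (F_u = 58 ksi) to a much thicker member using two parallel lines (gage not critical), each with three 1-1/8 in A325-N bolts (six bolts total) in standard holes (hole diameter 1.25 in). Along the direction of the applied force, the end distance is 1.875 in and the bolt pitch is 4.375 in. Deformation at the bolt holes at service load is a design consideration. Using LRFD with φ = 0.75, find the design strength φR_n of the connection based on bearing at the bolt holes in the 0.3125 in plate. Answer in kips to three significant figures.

Per bolt r_n = 1.2 l_c t F_u ≤ 2.4 d t F_u; upper limit = 2.4 × 1.125 × 0.3125 × 58 = 48.94 kips.
Edge bolt: l_c = 1.875 − 1.25/2 = 1.25 in → 1.2 × 1.25 × 0.3125 × 58 = 27.19 → r_n = 27.19 kips.
Interior bolts: l_c = 4.375 − 1.25 = 3.125 in → 1.2 × 3.125 × 0.3125 × 58 = 67.97 → r_n = 48.94 kips.
R_n = 2 × 27.19 + 4 × 48.94 = 250.1 kips.
Design strength φR_n = 0.75 × 250.1 = 188 kips.

188 kips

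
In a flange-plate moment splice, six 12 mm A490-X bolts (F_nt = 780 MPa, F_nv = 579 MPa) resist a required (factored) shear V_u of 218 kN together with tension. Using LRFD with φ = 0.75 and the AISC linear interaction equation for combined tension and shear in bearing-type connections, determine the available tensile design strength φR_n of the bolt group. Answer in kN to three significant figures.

222 kN

A_b = π·12²/4 = 113.1 mm²; f_rv = 218 × 1000 / (6 × 113.1) = 321.3 MPa.
F'_nt = 1.3 F_nt − (F_nt / φF_nv) f_rv = 1.3·780 − (780/(0.75·579))·321.3 = 437 MPa, capped at F_nt → F'_nt = 437 MPa.
R_n = F'_nt · A_b · n = 437 × 113.1 × 6 / 1000 = 296.5 kN.
Design strength φR_n = 0.75 × 296.5 = 222 kN.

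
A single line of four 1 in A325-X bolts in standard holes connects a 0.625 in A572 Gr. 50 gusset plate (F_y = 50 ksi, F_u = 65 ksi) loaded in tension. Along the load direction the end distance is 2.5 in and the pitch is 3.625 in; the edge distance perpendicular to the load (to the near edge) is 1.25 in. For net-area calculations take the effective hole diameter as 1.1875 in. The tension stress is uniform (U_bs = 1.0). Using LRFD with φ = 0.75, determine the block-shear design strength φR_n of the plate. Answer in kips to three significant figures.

Shear plane L_v = 2.5 + 3·3.625 = 13.38 in; A_gv = 13.38 × 0.625 = 8.359 in².
A_nv = (13.38 − 3.5·1.1875) × 0.625 = 5.762 in².
A_nt = (1.25 − 0.5·1.1875) × 0.625 = 0.4102 in².
0.6 F_u A_nv = 224.7 kips; 0.6 F_y A_gv = 250.8 kips → shear rupture governs the shear term.
R_n = 224.7 + 1.0 × 65 × 0.4102 = 251.4 kips.
Design strength φR_n = 0.75 × 251.4 = 189 kips.

189 kips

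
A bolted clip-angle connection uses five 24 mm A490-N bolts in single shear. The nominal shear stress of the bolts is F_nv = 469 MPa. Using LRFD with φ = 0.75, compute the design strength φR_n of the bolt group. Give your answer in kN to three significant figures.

796 kN

A_b = π × 24² / 4 = 452.4 mm².
R_n = F_nv · A_b · n · n_s = 469 × 452.4 × 5 × 1 / 1000 = 1061 kN.
Design strength φR_n = 0.75 × 1061 = 796 kN.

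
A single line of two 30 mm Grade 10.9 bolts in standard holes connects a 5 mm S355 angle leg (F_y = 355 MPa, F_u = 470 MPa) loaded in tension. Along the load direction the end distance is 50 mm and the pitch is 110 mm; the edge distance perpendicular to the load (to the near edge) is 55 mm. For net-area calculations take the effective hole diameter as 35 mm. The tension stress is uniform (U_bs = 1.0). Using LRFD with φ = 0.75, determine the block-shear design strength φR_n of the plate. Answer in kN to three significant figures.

Shear plane L_v = 50 + 1·110 = 160 mm; A_gv = 160 × 5 = 800 mm².
A_nv = (160 − 1.5·35) × 5 = 537.5 mm².
A_nt = (55 − 0.5·35) × 5 = 187.5 mm².
0.6 F_u A_nv = 151.6 kN; 0.6 F_y A_gv = 170.4 kN → shear rupture governs the shear term.
R_n = 151.6 + 1.0 × 470 × 187.5 / 1000 = 239.7 kN.
Design strength φR_n = 0.75 × 239.7 = 180 kN.

180 kN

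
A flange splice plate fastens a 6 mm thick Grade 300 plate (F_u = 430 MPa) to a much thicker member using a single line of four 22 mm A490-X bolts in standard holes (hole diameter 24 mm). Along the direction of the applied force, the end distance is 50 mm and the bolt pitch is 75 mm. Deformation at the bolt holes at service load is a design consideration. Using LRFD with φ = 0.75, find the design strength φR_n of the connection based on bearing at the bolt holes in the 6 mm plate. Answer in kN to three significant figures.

Per bolt r_n = 1.2 l_c t F_u ≤ 2.4 d t F_u; upper limit = 2.4 × 22 × 6 × 430 / 1000 = 136.2 kN.
Edge bolt: l_c = 50 − 24/2 = 38 mm → 1.2 × 38 × 6 × 430 / 1000 = 117.6 → r_n = 117.6 kN.
Interior bolts: l_c = 75 − 24 = 51 mm → 1.2 × 51 × 6 × 430 / 1000 = 157.9 → r_n = 136.2 kN.
R_n = 1 × 117.6 + 3 × 136.2 = 526.3 kN.
Design strength φR_n = 0.75 × 526.3 = 395 kN.

395 kN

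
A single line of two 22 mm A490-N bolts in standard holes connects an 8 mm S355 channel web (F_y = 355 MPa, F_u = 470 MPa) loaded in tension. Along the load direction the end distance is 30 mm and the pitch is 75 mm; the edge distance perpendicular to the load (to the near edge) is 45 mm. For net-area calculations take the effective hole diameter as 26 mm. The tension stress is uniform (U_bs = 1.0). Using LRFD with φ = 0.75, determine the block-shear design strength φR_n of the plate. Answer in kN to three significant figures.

202 kN

Shear plane L_v = 30 + 1·75 = 105 mm; A_gv = 105 × 8 = 840 mm².
A_nv = (105 − 1.5·26) × 8 = 528 mm².
A_nt = (45 − 0.5·26) × 8 = 256 mm².
0.6 F_u A_nv = 148.9 kN; 0.6 F_y A_gv = 178.9 kN → shear rupture governs the shear term.
R_n = 148.9 + 1.0 × 470 × 256 / 1000 = 269.2 kN.
Design strength φR_n = 0.75 × 269.2 = 202 kN.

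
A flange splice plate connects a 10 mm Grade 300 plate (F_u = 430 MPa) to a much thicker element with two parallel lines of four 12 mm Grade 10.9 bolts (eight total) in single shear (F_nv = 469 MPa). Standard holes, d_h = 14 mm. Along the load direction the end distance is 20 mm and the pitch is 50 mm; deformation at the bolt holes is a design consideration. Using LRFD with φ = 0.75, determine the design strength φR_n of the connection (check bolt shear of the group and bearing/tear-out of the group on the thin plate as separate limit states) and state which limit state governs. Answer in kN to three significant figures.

Bolt shear: A_b = π·12²/4 = 113.1 mm²; R_n = 469 × 113.1 × 8 × 1 / 1000 = 424.3 kN → 0.75 × 424.3 = 318 kN.
Bearing (1.2 l_c t F_u ≤ 2.4 d t F_u): upper limit = 2.4·12·10·430 / 1000 = 123.8 kN.
  Edge l_c = 20 − 14/2 = 13 → r_n = 67.08 kN; interior l_c = 50 − 14 = 36 → r_n = 123.8 kN.
  R_n,bearing = 2·67.08 + 6·123.8 = 877.2 kN → 0.75 × 877.2 = 658 kN.
Bolt shear governs: 318 kN.

318 kN (bolt shear governs)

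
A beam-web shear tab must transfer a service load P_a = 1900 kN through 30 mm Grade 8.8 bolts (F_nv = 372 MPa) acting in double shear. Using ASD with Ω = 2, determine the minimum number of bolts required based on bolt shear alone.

A_b = π·30²/4 = 706.9 mm².
Per-bolt allowable strength R_n/Ω = 372 × 706.9 × 2 / 1000 / 2 = 263 kN.
n ≥ 1900 / 263 = 7.226 → use 8 bolts.

8 bolts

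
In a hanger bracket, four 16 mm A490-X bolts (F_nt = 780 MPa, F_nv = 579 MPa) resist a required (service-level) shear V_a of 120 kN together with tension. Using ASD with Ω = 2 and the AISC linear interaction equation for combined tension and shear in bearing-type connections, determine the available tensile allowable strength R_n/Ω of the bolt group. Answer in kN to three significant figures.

A_b = π·16²/4 = 201.1 mm²; f_rv = 120 × 1000 / (4 × 201.1) = 149.2 MPa.
F'_nt = 1.3 F_nt − (Ω F_nt / F_nv) f_rv = 1.3·780 − (2·780/579)·149.2 = 612 MPa, capped at F_nt → F'_nt = 612 MPa.
R_n = F'_nt · A_b · n = 612 × 201.1 × 4 / 1000 = 492.2 kN.
Allowable strength R_n/Ω = 492.2 / 2 = 246 kN.

246 kN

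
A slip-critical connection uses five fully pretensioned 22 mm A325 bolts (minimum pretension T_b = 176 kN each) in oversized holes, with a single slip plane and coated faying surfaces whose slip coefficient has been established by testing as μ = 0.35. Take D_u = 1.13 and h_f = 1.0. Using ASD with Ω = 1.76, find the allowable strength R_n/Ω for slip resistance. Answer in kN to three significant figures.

198 kN

R_n = μ · D_u · h_f · T_b · n_s · n_b = 0.35 × 1.13 × 1.0 × 176 × 1 × 5 = 348 kN.
Allowable strength R_n/Ω = 348 / 1.76 = 198 kN.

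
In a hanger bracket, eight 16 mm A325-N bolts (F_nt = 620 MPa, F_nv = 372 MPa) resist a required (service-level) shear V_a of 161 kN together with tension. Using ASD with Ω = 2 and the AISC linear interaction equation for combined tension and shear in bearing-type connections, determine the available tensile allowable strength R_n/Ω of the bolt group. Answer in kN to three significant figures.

380 kN

A_b = π·16²/4 = 201.1 mm²; f_rv = 161 × 1000 / (8 × 201.1) = 100.1 MPa.
F'_nt = 1.3 F_nt − (Ω F_nt / F_nv) f_rv = 1.3·620 − (2·620/372)·100.1 = 472.4 MPa, capped at F_nt → F'_nt = 472.4 MPa.
R_n = F'_nt · A_b · n = 472.4 × 201.1 × 8 / 1000 = 759.8 kN.
Allowable strength R_n/Ω = 759.8 / 2 = 380 kN.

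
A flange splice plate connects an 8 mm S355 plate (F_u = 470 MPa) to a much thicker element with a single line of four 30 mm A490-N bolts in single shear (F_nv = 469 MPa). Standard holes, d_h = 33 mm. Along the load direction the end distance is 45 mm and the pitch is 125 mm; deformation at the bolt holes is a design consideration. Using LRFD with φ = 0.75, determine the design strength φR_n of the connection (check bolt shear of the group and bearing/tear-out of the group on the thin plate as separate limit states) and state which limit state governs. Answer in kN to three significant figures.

706 kN (bearing governs)

Bolt shear: A_b = π·30²/4 = 706.9 mm²; R_n = 469 × 706.9 × 4 × 1 / 1000 = 1326 kN → 0.75 × 1326 = 995 kN.
Bearing (1.2 l_c t F_u ≤ 2.4 d t F_u): upper limit = 2.4·30·8·470 / 1000 = 270.7 kN.
  Edge l_c = 45 − 33/2 = 28.5 → r_n = 128.6 kN; interior l_c = 125 − 33 = 92 → r_n = 270.7 kN.
  R_n,bearing = 1·128.6 + 3·270.7 = 940.8 kN → 0.75 × 940.8 = 706 kN.
Bearing governs: 706 kN.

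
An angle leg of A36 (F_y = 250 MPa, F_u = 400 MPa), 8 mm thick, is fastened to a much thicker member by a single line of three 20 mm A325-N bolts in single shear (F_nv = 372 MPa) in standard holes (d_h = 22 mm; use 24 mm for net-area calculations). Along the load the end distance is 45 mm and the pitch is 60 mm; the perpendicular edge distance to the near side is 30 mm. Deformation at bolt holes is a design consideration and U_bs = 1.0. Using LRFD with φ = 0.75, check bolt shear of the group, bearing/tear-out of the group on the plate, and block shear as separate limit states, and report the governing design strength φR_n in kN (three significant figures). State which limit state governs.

Bolt shear: A_b = π·20²/4 = 314.2 mm²; R_n = 372 × 314.2 × 3 × 1 / 1000 = 350.6 kN → 0.75 × 350.6 = 263 kN.
Bearing: edge l_c = 34, r_n = 130.6 kN; interior l_c = 38, r_n = 145.9 kN; R_n = 130.6 + 2·145.9 = 422.4 kN → 317 kN.
Block shear: A_gv = 1320, A_nv = 840, A_nt = 144 mm²; R_n = min(0.6F_uA_nv, 0.6F_yA_gv) + U_bs·F_u·A_nt = 255.6 kN → 192 kN.
Block shear governs: 192 kN.

192 kN (block shear governs)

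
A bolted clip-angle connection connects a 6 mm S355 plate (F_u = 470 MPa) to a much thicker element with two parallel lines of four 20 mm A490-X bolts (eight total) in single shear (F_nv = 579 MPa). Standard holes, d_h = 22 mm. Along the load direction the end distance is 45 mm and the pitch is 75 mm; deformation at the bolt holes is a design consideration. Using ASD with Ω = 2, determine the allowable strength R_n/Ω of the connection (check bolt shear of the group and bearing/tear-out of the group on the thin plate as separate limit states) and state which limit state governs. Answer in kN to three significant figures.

Bolt shear: A_b = π·20²/4 = 314.2 mm²; R_n = 579 × 314.2 × 8 × 1 / 1000 = 1455 kN → 1455 / 2 = 728 kN.
Bearing (1.2 l_c t F_u ≤ 2.4 d t F_u): upper limit = 2.4·20·6·470 / 1000 = 135.4 kN.
  Edge l_c = 45 − 22/2 = 34 → r_n = 115.1 kN; interior l_c = 75 − 22 = 53 → r_n = 135.4 kN.
  R_n,bearing = 2·115.1 + 6·135.4 = 1042 kN → 1042 / 2 = 521 kN.
Bearing governs: 521 kN.

521 kN (bearing governs)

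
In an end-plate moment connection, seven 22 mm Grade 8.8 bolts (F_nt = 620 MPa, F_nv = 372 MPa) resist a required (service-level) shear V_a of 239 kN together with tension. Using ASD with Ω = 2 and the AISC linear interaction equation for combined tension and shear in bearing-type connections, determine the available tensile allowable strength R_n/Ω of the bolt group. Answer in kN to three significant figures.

674 kN

A_b = π·22²/4 = 380.1 mm²; f_rv = 239 × 1000 / (7 × 380.1) = 89.82 MPa.
F'_nt = 1.3 F_nt − (Ω F_nt / F_nv) f_rv = 1.3·620 − (2·620/372)·89.82 = 506.6 MPa, capped at F_nt → F'_nt = 506.6 MPa.
R_n = F'_nt · A_b · n = 506.6 × 380.1 × 7 / 1000 = 1348 kN.
Allowable strength R_n/Ω = 1348 / 2 = 674 kN.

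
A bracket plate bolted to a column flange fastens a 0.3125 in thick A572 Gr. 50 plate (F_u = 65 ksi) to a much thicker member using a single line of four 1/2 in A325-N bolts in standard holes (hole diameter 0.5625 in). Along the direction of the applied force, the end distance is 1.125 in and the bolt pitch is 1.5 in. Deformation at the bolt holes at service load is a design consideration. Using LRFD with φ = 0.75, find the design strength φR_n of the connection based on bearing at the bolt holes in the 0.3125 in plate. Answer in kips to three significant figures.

Per bolt r_n = 1.2 l_c t F_u ≤ 2.4 d t F_u; upper limit = 2.4 × 0.5 × 0.3125 × 65 = 24.38 kips.
Edge bolt: l_c = 1.125 − 0.5625/2 = 0.8438 in → 1.2 × 0.8438 × 0.3125 × 65 = 20.57 → r_n = 20.57 kips.
Interior bolts: l_c = 1.5 − 0.5625 = 0.9375 in → 1.2 × 0.9375 × 0.3125 × 65 = 22.85 → r_n = 22.85 kips.
R_n = 1 × 20.57 + 3 × 22.85 = 89.12 kips.
Design strength φR_n = 0.75 × 89.12 = 66.8 kips.

66.8 kips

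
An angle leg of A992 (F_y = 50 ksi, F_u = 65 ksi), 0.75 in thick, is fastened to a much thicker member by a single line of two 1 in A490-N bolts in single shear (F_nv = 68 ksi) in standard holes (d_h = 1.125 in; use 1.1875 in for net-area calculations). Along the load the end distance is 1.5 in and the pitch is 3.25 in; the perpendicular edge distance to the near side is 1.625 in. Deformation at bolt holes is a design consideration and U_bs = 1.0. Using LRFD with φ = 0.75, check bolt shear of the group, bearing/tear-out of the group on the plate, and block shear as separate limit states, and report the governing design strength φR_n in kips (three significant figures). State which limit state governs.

Bolt shear: A_b = π·1²/4 = 0.7854 in²; R_n = 68 × 0.7854 × 2 × 1 = 106.8 kips → 0.75 × 106.8 = 80.1 kips.
Bearing: edge l_c = 0.9375, r_n = 54.84 kips; interior l_c = 2.125, r_n = 117 kips; R_n = 54.84 + 1·117 = 171.8 kips → 129 kips.
Block shear: A_gv = 3.562, A_nv = 2.227, A_nt = 0.7734 in²; R_n = min(0.6F_uA_nv, 0.6F_yA_gv) + U_bs·F_u·A_nt = 137.1 kips → 103 kips.
Bolt shear governs: 80.1 kips.

80.1 kips (bolt shear governs)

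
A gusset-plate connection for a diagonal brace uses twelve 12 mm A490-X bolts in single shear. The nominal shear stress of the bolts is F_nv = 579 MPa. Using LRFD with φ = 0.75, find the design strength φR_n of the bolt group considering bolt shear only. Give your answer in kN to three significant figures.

A_b = π × 12² / 4 = 113.1 mm².
R_n = F_nv · A_b · n · n_s = 579 × 113.1 × 12 × 1 / 1000 = 785.8 kN.
Design strength φR_n = 0.75 × 785.8 = 589 kN.

589 kN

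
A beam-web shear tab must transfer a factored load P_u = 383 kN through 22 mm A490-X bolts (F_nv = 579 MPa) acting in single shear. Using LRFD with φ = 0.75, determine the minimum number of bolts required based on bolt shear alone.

A_b = π·22²/4 = 380.1 mm².
Per-bolt design strength φR_n = 0.75 × 579 × 380.1 × 1 / 1000 = 165.1 kN.
n ≥ 383 / 165.1 = 2.32 → use 3 bolts.

3 bolts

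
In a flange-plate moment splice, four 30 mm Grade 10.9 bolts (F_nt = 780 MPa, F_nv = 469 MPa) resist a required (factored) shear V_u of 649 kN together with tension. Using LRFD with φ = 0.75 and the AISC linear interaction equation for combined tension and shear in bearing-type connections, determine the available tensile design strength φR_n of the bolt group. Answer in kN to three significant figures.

A_b = π·30²/4 = 706.9 mm²; f_rv = 649 × 1000 / (4 × 706.9) = 229.5 MPa.
F'_nt = 1.3 F_nt − (F_nt / φF_nv) f_rv = 1.3·780 − (780/(0.75·469))·229.5 = 505 MPa, capped at F_nt → F'_nt = 505 MPa.
R_n = F'_nt · A_b · n = 505 × 706.9 × 4 / 1000 = 1428 kN.
Design strength φR_n = 0.75 × 1428 = 1070 kN.

1070 kN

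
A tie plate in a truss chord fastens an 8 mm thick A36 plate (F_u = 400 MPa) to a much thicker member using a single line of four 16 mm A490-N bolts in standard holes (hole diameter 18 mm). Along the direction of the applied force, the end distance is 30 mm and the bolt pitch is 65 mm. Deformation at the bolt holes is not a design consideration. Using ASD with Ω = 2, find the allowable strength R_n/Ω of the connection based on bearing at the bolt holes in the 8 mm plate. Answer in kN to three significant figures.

Per bolt r_n = 1.5 l_c t F_u ≤ 3.0 d t F_u; upper limit = 3.0 × 16 × 8 × 400 / 1000 = 153.6 kN.
Edge bolt: l_c = 30 − 18/2 = 21 mm → 1.5 × 21 × 8 × 400 / 1000 = 100.8 → r_n = 100.8 kN.
Interior bolts: l_c = 65 − 18 = 47 mm → 1.5 × 47 × 8 × 400 / 1000 = 225.6 → r_n = 153.6 kN.
R_n = 1 × 100.8 + 3 × 153.6 = 561.6 kN.
Allowable strength R_n/Ω = 561.6 / 2 = 281 kN.

281 kN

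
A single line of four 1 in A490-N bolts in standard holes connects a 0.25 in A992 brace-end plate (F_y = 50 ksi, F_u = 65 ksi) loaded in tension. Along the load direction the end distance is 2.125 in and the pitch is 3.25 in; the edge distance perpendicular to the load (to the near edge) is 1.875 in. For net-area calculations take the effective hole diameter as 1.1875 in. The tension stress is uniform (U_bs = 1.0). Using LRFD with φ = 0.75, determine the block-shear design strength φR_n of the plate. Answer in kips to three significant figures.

Shear plane L_v = 2.125 + 3·3.25 = 11.88 in; A_gv = 11.88 × 0.25 = 2.969 in².
A_nv = (11.88 − 3.5·1.1875) × 0.25 = 1.93 in².
A_nt = (1.875 − 0.5·1.1875) × 0.25 = 0.3203 in².
0.6 F_u A_nv = 75.26 kips; 0.6 F_y A_gv = 89.06 kips → shear rupture governs the shear term.
R_n = 75.26 + 1.0 × 65 × 0.3203 = 96.08 kips.
Design strength φR_n = 0.75 × 96.08 = 72.1 kips.

72.1 kips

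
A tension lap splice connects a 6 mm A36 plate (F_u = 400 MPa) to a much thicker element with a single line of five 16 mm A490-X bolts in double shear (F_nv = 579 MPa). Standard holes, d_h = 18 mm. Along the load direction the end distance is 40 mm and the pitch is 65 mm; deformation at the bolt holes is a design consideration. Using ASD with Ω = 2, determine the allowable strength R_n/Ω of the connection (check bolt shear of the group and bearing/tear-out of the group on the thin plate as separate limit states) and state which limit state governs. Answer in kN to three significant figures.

Bolt shear: A_b = π·16²/4 = 201.1 mm²; R_n = 579 × 201.1 × 5 × 2 / 1000 = 1164 kN → 1164 / 2 = 582 kN.
Bearing (1.2 l_c t F_u ≤ 2.4 d t F_u): upper limit = 2.4·16·6·400 / 1000 = 92.16 kN.
  Edge l_c = 40 − 18/2 = 31 → r_n = 89.28 kN; interior l_c = 65 − 18 = 47 → r_n = 92.16 kN.
  R_n,bearing = 1·89.28 + 4·92.16 = 457.9 kN → 457.9 / 2 = 229 kN.
Bearing governs: 229 kN.

229 kN (bearing governs)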